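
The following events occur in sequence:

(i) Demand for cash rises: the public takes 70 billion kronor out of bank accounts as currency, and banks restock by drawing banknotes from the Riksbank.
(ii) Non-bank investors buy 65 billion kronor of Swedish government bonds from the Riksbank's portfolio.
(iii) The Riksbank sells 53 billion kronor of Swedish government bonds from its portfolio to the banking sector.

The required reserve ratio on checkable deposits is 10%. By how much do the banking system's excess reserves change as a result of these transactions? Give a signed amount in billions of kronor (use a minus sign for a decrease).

-174.5 billion

Currency withdrawal 70 billion kronor: reserves −70B, deposits −70B.
Asset sale (to non-banks) 65 billion kronor: reserves −65B, deposits −65B.
OMO sale (to banks) 53 billion kronor: reserves −53B, deposits 0.
Totals: Δreserves = −188B, Δdeposits = −135B.
Δrequired reserves = 10% × −135B = −13.5B.
Δexcess reserves = Δreserves − Δrequired = −188B − (−13.5B) = -174.5 billion.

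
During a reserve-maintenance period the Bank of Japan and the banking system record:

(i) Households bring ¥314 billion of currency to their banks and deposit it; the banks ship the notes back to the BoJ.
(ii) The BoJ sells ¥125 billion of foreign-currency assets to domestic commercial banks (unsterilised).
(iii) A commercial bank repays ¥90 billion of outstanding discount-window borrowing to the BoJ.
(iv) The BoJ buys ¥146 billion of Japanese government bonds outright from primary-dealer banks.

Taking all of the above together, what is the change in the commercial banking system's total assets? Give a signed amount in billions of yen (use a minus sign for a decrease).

Currency deposit ¥314 billion: bank balance sheets expand → +¥314B.
FX sale ¥125 billion: just an asset swap on bank balance sheets → 0.
Discount-window repayment ¥90 billion: bank balance sheets shrink → −¥90B.
OMO purchase (from banks) ¥146 billion: just an asset swap on bank balance sheets → 0.
Net: 314 + 0 − 90 + 0 = +¥224 billion.

+¥224 billion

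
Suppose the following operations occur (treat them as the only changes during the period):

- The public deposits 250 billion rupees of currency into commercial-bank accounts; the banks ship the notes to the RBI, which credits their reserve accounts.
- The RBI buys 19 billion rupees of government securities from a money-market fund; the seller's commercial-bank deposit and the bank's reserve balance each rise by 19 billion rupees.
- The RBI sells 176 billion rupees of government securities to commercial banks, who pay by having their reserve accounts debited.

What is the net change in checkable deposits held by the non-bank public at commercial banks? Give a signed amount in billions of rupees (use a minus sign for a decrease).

Currency deposit 250 billion rupees: non-bank counterparties' bank balances rise → +250B.
Asset purchase (from non-banks) 19 billion rupees: non-bank counterparties' bank balances rise → +19B.
OMO sale (to banks) 176 billion rupees: the counterparty is a bank, so public deposits are unchanged → 0.
Net: 250 + 19 + 0 = +269 billion.

+269 billion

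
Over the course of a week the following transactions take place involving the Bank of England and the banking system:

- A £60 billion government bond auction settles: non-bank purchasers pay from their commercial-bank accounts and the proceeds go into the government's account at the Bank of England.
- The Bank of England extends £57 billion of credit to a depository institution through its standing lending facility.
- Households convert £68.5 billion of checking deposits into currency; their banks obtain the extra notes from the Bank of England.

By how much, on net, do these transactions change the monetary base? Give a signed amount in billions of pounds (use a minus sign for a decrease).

Bank of England balance sheet:
  Assets:      Loans to banks +£57B
  Liabilities: Bank reserves −£71.5B, Currency in circulation +£68.5B, Government deposits +£60B
Commercial banking system:
  Assets:      Reserves at CB −£71.5B
  Liabilities: Checkable deposits −£128.5B, Borrowings from CB +£57B
Monetary base = currency + reserves: +£68.5B + (−£71.5B) = -£3 billion.

-£3 billion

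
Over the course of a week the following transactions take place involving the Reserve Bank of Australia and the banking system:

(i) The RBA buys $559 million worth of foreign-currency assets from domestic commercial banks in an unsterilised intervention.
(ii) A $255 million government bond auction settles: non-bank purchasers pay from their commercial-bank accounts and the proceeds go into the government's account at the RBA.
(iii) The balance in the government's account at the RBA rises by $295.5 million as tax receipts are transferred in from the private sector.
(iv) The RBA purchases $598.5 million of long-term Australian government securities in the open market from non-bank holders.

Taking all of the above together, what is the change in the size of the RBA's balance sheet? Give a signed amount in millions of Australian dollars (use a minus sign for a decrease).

+$1157.5 million

FX purchase $559 million: an RBA asset is acquired → +$559M.
Government account inflow $255 million: only the composition of liabilities changes → 0.
Government account inflow $295.5 million: only the composition of liabilities changes → 0.
Asset purchase (from non-banks) $598.5 million: an RBA asset is acquired → +$598.5M.
Net: 559 + 0 + 0 + 598.5 = +$1157.5 million.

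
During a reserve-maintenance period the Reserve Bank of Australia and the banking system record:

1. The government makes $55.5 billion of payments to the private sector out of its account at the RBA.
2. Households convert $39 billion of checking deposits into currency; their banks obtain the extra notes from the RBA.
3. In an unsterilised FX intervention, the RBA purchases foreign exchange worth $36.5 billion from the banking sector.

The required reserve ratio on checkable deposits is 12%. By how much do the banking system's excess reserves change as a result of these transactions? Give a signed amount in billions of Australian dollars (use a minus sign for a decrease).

Government spending $55.5 billion: reserves +$55.5B, deposits +$55.5B.
Currency withdrawal $39 billion: reserves −$39B, deposits −$39B.
FX purchase $36.5 billion: reserves +$36.5B, deposits 0.
Totals: Δreserves = +$53B, Δdeposits = +$16.5B.
Δrequired reserves = 12% × +$16.5B = +$1.98B.
Δexcess reserves = Δreserves − Δrequired = +$53B − (+$1.98B) = +$51.02 billion.

+$51.02 billion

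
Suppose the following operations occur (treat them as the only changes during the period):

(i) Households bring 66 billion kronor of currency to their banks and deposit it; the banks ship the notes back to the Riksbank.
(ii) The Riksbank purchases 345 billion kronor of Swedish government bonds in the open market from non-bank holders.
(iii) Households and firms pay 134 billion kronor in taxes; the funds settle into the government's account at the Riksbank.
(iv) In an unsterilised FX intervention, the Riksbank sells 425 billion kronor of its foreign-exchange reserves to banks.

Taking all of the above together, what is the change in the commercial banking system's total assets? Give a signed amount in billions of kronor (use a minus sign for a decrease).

Currency deposit 66 billion kronor: bank balance sheets expand → +66B.
Asset purchase (from non-banks) 345 billion kronor: bank balance sheets expand → +345B.
Government account inflow 134 billion kronor: bank balance sheets shrink → −134B.
FX sale 425 billion kronor: just an asset swap on bank balance sheets → 0.
Net: 66 + 345 − 134 + 0 = +277 billion.

+277 billion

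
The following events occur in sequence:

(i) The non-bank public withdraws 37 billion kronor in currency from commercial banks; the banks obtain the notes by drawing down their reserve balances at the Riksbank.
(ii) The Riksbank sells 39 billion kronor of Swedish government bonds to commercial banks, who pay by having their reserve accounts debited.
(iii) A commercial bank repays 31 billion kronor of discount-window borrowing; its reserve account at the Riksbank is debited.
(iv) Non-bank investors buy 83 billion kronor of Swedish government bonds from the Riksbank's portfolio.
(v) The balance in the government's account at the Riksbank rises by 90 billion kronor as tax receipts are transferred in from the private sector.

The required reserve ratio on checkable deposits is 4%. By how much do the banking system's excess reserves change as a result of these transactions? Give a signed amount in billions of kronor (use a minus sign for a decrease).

Currency withdrawal 37 billion kronor: reserves −37B, deposits −37B.
OMO sale (to banks) 39 billion kronor: reserves −39B, deposits 0.
Discount-window repayment 31 billion kronor: reserves −31B, deposits 0.
Asset sale (to non-banks) 83 billion kronor: reserves −83B, deposits −83B.
Government account inflow 90 billion kronor: reserves −90B, deposits −90B.
Totals: Δreserves = −280B, Δdeposits = −210B.
Δrequired reserves = 4% × −210B = −8.4B.
Δexcess reserves = Δreserves − Δrequired = −280B − (−8.4B) = -271.6 billion.

-271.6 billion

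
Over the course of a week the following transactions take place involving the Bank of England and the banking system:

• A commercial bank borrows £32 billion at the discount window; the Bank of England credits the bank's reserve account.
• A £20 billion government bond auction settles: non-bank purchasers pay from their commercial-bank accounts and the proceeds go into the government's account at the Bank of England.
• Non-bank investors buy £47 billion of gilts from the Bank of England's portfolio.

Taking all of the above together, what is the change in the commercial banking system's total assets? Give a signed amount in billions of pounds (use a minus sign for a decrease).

Bank of England balance sheet:
  Assets:      Securities −£47B, Loans to banks +£32B
  Liabilities: Bank reserves −£35B, Government deposits +£20B
Commercial banking system:
  Assets:      Reserves at CB −£35B
  Liabilities: Checkable deposits −£67B, Borrowings from CB +£32B
Change in total bank assets = -£35 billion.

-£35 billion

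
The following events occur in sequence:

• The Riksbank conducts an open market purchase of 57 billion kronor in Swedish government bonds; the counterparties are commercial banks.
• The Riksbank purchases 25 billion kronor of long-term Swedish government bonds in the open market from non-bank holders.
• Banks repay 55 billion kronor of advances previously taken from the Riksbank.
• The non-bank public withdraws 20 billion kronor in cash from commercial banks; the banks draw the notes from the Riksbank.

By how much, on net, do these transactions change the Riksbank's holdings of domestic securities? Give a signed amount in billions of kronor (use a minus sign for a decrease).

+82 billion

OMO purchase (from banks) 57 billion kronor: securities added to the Riksbank's portfolio → +57B.
Asset purchase (from non-banks) 25 billion kronor: securities added to the Riksbank's portfolio → +25B.
Discount-window repayment 55 billion kronor: the Riksbank's securities portfolio is untouched → 0.
Currency withdrawal 20 billion kronor: the Riksbank's securities portfolio is untouched → 0.
Net: 57 + 25 + 0 + 0 = +82 billion.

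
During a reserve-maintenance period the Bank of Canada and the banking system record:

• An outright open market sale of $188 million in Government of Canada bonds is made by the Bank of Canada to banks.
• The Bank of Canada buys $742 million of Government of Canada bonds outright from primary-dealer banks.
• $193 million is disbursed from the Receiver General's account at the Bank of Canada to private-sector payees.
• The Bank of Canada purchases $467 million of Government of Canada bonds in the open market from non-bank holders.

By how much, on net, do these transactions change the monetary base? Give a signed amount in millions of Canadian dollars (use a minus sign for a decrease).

+$1214 million

OMO sale (to banks) $188 million: Bank of Canada balance sheet contracts → −$188M.
OMO purchase (from banks) $742 million: Bank of Canada balance sheet expands → +$742M.
Government spending $193 million: a non-base liability converts back to reserves → +$193M.
Asset purchase (from non-banks) $467 million: Bank of Canada balance sheet expands → +$467M.
Net: −188 + 742 + 193 + 467 = +$1214 million.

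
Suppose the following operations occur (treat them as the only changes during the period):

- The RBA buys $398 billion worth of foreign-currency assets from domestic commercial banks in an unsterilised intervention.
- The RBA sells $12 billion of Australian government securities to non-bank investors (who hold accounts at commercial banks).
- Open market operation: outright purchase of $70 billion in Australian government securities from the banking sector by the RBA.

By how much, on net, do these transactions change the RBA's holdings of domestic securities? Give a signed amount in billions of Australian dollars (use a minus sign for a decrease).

+$58 billion

FX purchase $398 billion: the RBA's securities portfolio is untouched → 0.
Asset sale (to non-banks) $12 billion: securities removed from the RBA's portfolio → −$12B.
OMO purchase (from banks) $70 billion: securities added to the RBA's portfolio → +$70B.
Net: 0 − 12 + 70 = +$58 billion.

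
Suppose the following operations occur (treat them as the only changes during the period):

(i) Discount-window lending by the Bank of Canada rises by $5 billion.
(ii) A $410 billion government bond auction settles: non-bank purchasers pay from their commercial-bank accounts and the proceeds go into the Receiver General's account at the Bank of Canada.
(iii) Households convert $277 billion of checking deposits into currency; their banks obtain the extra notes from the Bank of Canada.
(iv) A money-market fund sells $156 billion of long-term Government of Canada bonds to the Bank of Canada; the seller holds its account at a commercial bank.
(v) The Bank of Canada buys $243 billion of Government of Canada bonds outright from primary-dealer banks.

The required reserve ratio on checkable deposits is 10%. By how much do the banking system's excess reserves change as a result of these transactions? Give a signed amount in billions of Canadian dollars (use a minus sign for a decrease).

Discount-window loan $5 billion: reserves +$5B, deposits 0.
Government account inflow $410 billion: reserves −$410B, deposits −$410B.
Currency withdrawal $277 billion: reserves −$277B, deposits −$277B.
Asset purchase (from non-banks) $156 billion: reserves +$156B, deposits +$156B.
OMO purchase (from banks) $243 billion: reserves +$243B, deposits 0.
Totals: Δreserves = −$283B, Δdeposits = −$531B.
Δrequired reserves = 10% × −$531B = −$53.1B.
Δexcess reserves = Δreserves − Δrequired = −$283B − (−$53.1B) = -$229.9 billion.

-$229.9 billion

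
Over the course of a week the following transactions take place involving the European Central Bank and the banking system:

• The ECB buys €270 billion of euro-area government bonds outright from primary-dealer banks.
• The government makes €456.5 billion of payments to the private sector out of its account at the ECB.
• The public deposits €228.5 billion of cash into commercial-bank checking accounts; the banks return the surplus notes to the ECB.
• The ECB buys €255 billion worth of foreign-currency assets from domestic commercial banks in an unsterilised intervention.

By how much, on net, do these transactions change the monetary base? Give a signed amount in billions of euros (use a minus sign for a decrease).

+€981.5 billion

OMO purchase (from banks) €270 billion: ECB balance sheet expands → +€270B.
Government spending €456.5 billion: a non-base liability converts back to reserves → +€456.5B.
Currency deposit €228.5 billion: just a shift between currency and reserves — both are base money → 0.
FX purchase €255 billion: ECB balance sheet expands → +€255B.
Net: 270 + 456.5 + 0 + 255 = +€981.5 billion.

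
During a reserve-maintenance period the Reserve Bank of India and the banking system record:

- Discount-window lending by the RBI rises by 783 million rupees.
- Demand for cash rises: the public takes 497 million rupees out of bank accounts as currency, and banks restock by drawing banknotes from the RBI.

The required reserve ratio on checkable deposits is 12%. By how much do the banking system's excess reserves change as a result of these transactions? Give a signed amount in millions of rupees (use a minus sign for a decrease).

+345.64 million

Discount-window loan 783 million rupees: reserves +783M, deposits 0.
Currency withdrawal 497 million rupees: reserves −497M, deposits −497M.
Totals: Δreserves = +286M, Δdeposits = −497M.
Δrequired reserves = 12% × −497M = −59.64M.
Δexcess reserves = Δreserves − Δrequired = +286M − (−59.64M) = +345.64 million.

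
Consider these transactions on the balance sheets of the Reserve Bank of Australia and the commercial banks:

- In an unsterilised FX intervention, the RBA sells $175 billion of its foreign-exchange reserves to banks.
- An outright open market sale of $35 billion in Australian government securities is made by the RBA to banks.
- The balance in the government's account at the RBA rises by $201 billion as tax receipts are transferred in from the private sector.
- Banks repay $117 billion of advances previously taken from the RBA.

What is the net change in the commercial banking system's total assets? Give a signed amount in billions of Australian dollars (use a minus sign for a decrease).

FX sale $175 billion: just an asset swap on bank balance sheets → 0.
OMO sale (to banks) $35 billion: just an asset swap on bank balance sheets → 0.
Government account inflow $201 billion: bank balance sheets shrink → −$201B.
Discount-window repayment $117 billion: bank balance sheets shrink → −$117B.
Net: 0 + 0 − 201 − 117 = -$318 billion.

-$318 billion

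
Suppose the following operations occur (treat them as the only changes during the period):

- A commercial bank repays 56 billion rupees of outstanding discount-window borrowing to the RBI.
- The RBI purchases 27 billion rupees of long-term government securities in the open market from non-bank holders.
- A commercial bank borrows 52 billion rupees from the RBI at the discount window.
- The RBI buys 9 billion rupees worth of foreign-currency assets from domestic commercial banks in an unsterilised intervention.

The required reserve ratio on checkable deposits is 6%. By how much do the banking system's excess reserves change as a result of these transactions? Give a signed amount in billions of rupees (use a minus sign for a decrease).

+30.38 billion

Discount-window repayment 56 billion rupees: reserves −56B, deposits 0.
Asset purchase (from non-banks) 27 billion rupees: reserves +27B, deposits +27B.
Discount-window loan 52 billion rupees: reserves +52B, deposits 0.
FX purchase 9 billion rupees: reserves +9B, deposits 0.
Totals: Δreserves = +32B, Δdeposits = +27B.
Δrequired reserves = 6% × +27B = +1.62B.
Δexcess reserves = Δreserves − Δrequired = +32B − (+1.62B) = +30.38 billion.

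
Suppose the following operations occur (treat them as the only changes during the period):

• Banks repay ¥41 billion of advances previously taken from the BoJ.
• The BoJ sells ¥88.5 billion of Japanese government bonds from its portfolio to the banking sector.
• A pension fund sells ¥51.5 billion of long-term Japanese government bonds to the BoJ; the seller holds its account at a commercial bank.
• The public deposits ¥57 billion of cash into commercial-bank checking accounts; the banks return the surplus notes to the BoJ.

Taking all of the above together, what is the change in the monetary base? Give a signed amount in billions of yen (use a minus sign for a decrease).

-¥78 billion

BoJ balance sheet:
  Assets:      Securities −¥37B, Loans to banks −¥41B
  Liabilities: Bank reserves −¥21B, Currency in circulation −¥57B
Monetary base = currency + reserves: −¥57B + (−¥21B) = -¥78 billion.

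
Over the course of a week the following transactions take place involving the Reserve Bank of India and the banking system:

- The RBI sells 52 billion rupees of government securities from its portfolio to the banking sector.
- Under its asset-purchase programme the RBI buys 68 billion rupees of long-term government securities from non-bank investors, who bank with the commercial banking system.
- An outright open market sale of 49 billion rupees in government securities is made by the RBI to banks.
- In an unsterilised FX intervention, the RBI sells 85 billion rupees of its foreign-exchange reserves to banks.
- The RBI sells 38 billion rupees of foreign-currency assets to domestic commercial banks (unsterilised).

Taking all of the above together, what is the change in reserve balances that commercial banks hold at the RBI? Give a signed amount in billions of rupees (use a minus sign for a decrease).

-156 billion

OMO sale (to banks) 52 billion rupees: the buying banks pay out of their reserve balances → −52B.
Asset purchase (from non-banks) 68 billion rupees: the RBI pays by crediting reserve accounts → +68B.
OMO sale (to banks) 49 billion rupees: the buying banks pay out of their reserve balances → −49B.
FX sale 85 billion rupees: the buying banks pay out of their reserve balances → −85B.
FX sale 38 billion rupees: the buying banks pay out of their reserve balances → −38B.
Net: −52 + 68 − 49 − 85 − 38 = -156 billion.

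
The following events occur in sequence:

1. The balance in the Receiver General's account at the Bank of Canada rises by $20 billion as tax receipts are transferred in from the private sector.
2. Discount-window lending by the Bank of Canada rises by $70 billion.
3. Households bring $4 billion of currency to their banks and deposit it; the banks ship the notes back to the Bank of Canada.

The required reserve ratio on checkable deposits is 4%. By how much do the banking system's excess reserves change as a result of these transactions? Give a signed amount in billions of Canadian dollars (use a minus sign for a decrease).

+$54.64 billion

Government account inflow $20 billion: reserves −$20B, deposits −$20B.
Discount-window loan $70 billion: reserves +$70B, deposits 0.
Currency deposit $4 billion: reserves +$4B, deposits +$4B.
Totals: Δreserves = +$54B, Δdeposits = −$16B.
Δrequired reserves = 4% × −$16B = −$0.64B.
Δexcess reserves = Δreserves − Δrequired = +$54B − (−$0.64B) = +$54.64 billion.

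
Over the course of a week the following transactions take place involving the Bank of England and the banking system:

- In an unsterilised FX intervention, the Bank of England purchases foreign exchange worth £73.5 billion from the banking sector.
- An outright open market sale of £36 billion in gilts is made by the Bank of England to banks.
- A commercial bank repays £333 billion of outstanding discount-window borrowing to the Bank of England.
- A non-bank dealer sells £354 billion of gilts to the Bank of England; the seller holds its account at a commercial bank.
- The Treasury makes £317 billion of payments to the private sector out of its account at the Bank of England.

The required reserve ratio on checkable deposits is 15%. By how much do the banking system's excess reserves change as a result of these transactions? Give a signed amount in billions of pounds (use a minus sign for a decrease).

+£274.85 billion

FX purchase £73.5 billion: reserves +£73.5B, deposits 0.
OMO sale (to banks) £36 billion: reserves −£36B, deposits 0.
Discount-window repayment £333 billion: reserves −£333B, deposits 0.
Asset purchase (from non-banks) £354 billion: reserves +£354B, deposits +£354B.
Government spending £317 billion: reserves +£317B, deposits +£317B.
Totals: Δreserves = +£375.5B, Δdeposits = +£671B.
Δrequired reserves = 15% × +£671B = +£100.65B.
Δexcess reserves = Δreserves − Δrequired = +£375.5B − (+£100.65B) = +£274.85 billion.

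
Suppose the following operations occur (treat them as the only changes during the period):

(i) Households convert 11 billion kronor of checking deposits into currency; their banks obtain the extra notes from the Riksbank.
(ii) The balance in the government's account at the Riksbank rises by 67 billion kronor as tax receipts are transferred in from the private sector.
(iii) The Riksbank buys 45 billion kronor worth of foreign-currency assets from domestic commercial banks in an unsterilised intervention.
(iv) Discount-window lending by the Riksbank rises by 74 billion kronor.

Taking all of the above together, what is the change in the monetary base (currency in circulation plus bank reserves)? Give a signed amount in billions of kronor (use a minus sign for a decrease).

Riksbank balance sheet:
  Assets:      Loans to banks +74B, Foreign assets +45B
  Liabilities: Bank reserves +41B, Currency in circulation +11B, Government deposits +67B
Monetary base = currency + reserves: +11B + (+41B) = +52 billion.

+52 billion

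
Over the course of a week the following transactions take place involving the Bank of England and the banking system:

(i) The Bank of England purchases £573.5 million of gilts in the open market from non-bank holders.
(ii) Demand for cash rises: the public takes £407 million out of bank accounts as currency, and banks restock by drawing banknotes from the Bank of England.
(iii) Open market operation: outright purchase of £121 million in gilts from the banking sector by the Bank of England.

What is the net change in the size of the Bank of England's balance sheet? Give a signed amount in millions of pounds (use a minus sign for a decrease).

+£694.5 million

Bank of England balance sheet:
  Assets:      Securities +£694.5M
  Liabilities: Bank reserves +£287.5M, Currency in circulation +£407M
Commercial banking system:
  Assets:      Reserves at CB +£287.5M, Securities −£121M
  Liabilities: Checkable deposits +£166.5M
Change in total Bank of England assets = +£694.5 million.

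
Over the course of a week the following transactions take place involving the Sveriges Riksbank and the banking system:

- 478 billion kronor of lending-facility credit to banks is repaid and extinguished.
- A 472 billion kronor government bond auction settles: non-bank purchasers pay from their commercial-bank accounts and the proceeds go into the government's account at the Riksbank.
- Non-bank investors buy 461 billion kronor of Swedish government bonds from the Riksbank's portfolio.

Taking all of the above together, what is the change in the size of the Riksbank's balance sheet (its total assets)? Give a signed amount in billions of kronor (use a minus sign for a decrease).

Discount-window repayment 478 billion kronor: a Riksbank asset is shed → −478B.
Government account inflow 472 billion kronor: only the composition of liabilities changes → 0.
Asset sale (to non-banks) 461 billion kronor: a Riksbank asset is shed → −461B.
Net: −478 + 0 − 461 = -939 billion.

-939 billion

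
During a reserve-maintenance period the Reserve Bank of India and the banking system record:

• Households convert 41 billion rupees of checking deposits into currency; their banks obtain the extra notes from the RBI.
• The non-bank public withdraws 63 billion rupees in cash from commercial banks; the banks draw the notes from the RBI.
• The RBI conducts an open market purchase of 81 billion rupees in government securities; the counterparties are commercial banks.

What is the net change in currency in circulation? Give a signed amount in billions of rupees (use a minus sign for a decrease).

+104 billion

Currency withdrawal 41 billion rupees: notes leave the central bank → +41B.
Currency withdrawal 63 billion rupees: notes leave the central bank → +63B.
OMO purchase (from banks) 81 billion rupees: no currency enters or leaves circulation → 0.
Net: 41 + 63 + 0 = +104 billion.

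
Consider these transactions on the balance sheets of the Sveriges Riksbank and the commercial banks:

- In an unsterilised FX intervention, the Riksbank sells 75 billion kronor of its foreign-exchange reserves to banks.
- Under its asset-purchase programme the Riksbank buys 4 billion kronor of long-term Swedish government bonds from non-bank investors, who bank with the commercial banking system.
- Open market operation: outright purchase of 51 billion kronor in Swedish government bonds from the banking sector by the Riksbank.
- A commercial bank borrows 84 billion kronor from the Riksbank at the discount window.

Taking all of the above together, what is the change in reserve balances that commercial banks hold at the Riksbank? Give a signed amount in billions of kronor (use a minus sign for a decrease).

Riksbank balance sheet:
  Assets:      Securities +55B, Loans to banks +84B, Foreign assets −75B
  Liabilities: Bank reserves +64B
So the change in reserve balances that commercial banks hold at the Riksbank is +64 billion.

+64 billion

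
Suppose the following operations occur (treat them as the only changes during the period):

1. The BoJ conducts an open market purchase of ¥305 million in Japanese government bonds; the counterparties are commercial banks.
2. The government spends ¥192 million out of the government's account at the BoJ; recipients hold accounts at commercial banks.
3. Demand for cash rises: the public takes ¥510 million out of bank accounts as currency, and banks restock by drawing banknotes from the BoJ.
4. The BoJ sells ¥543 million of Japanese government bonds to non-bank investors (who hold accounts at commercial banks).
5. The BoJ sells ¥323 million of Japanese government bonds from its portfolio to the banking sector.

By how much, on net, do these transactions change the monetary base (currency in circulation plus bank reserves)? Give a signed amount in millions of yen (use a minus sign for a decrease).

-¥369 million

BoJ balance sheet:
  Assets:      Securities −¥561M
  Liabilities: Bank reserves −¥879M, Currency in circulation +¥510M, Government deposits −¥192M
Commercial banking system:
  Assets:      Reserves at CB −¥879M, Securities +¥18M
  Liabilities: Checkable deposits −¥861M
Monetary base = currency + reserves: +¥510M + (−¥879M) = -¥369 million.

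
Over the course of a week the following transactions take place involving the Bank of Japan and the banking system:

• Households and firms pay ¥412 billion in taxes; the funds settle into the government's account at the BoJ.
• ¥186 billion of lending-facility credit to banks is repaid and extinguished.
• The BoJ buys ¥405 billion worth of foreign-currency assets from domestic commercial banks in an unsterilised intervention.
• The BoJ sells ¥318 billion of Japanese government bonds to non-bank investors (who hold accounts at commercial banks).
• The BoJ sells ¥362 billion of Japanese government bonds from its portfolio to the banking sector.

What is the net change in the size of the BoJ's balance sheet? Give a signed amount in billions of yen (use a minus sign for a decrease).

Government account inflow ¥412 billion: only the composition of liabilities changes → 0.
Discount-window repayment ¥186 billion: a BoJ asset is shed → −¥186B.
FX purchase ¥405 billion: a BoJ asset is acquired → +¥405B.
Asset sale (to non-banks) ¥318 billion: a BoJ asset is shed → −¥318B.
OMO sale (to banks) ¥362 billion: a BoJ asset is shed → −¥362B.
Net: 0 − 186 + 405 − 318 − 362 = -¥461 billion.

-¥461 billion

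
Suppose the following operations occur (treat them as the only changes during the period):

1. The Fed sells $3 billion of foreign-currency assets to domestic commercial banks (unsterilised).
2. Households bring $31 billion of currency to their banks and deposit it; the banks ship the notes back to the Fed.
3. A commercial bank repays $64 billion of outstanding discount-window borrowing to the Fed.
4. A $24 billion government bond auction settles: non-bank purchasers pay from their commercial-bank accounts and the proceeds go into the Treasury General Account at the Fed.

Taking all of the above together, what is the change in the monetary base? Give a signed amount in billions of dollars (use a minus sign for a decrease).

Fed balance sheet:
  Assets:      Loans to banks −$64B, Foreign assets −$3B
  Liabilities: Bank reserves −$60B, Currency in circulation −$31B, Government deposits +$24B
Commercial banking system:
  Assets:      Reserves at CB −$60B, Foreign assets +$3B
  Liabilities: Checkable deposits +$7B, Borrowings from CB −$64B
Monetary base = currency + reserves: −$31B + (−$60B) = -$91 billion.

-$91 billion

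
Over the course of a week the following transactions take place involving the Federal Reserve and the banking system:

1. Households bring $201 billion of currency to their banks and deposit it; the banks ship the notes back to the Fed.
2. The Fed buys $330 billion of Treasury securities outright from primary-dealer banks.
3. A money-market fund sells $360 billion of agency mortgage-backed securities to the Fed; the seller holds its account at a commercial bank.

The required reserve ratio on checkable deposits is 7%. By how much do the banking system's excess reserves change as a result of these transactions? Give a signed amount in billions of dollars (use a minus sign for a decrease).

+$851.73 billion

Currency deposit $201 billion: reserves +$201B, deposits +$201B.
OMO purchase (from banks) $330 billion: reserves +$330B, deposits 0.
Asset purchase (from non-banks) $360 billion: reserves +$360B, deposits +$360B.
Totals: Δreserves = +$891B, Δdeposits = +$561B.
Δrequired reserves = 7% × +$561B = +$39.27B.
Δexcess reserves = Δreserves − Δrequired = +$891B − (+$39.27B) = +$851.73 billion.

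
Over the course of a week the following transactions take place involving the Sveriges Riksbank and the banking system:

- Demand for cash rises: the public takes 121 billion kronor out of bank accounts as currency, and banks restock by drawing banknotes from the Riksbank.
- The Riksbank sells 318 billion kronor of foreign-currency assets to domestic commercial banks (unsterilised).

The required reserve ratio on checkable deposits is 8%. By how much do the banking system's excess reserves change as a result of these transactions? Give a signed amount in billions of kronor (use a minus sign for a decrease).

-429.32 billion

Currency withdrawal 121 billion kronor: reserves −121B, deposits −121B.
FX sale 318 billion kronor: reserves −318B, deposits 0.
Totals: Δreserves = −439B, Δdeposits = −121B.
Δrequired reserves = 8% × −121B = −9.68B.
Δexcess reserves = Δreserves − Δrequired = −439B − (−9.68B) = -429.32 billion.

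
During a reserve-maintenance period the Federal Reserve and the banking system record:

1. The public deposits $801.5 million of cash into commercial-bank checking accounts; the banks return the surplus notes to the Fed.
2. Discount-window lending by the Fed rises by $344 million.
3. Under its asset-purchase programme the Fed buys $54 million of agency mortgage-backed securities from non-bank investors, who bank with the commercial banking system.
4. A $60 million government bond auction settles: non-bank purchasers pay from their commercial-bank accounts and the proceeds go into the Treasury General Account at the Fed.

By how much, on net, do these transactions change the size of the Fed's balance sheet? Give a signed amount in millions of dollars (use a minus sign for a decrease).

Fed balance sheet:
  Assets:      Securities +$54M, Loans to banks +$344M
  Liabilities: Bank reserves +$1139.5M, Currency in circulation −$801.5M, Government deposits +$60M
Commercial banking system:
  Assets:      Reserves at CB +$1139.5M
  Liabilities: Checkable deposits +$795.5M, Borrowings from CB +$344M
Change in total Fed assets = +$398 million.

+$398 million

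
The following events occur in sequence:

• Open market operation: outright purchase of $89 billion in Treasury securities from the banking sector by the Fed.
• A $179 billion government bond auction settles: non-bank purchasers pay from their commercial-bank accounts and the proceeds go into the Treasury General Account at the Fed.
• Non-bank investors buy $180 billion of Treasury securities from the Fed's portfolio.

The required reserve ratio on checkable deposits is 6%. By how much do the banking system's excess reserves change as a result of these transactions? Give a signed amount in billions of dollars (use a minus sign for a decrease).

-$248.46 billion

OMO purchase (from banks) $89 billion: reserves +$89B, deposits 0.
Government account inflow $179 billion: reserves −$179B, deposits −$179B.
Asset sale (to non-banks) $180 billion: reserves −$180B, deposits −$180B.
Totals: Δreserves = −$270B, Δdeposits = −$359B.
Δrequired reserves = 6% × −$359B = −$21.54B.
Δexcess reserves = Δreserves − Δrequired = −$270B − (−$21.54B) = -$248.46 billion.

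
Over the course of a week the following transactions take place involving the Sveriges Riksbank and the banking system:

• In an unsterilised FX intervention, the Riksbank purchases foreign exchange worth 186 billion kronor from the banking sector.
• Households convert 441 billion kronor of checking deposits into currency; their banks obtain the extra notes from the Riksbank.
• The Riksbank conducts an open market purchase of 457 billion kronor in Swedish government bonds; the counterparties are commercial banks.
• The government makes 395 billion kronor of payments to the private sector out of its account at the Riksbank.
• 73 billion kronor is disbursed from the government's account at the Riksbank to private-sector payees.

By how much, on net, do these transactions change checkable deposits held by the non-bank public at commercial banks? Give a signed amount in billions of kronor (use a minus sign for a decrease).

+27 billion

Riksbank balance sheet:
  Assets:      Securities +457B, Foreign assets +186B
  Liabilities: Bank reserves +670B, Currency in circulation +441B, Government deposits −468B
Commercial banking system:
  Assets:      Reserves at CB +670B, Securities −457B, Foreign assets −186B
  Liabilities: Checkable deposits +27B
So the change in checkable deposits held by the non-bank public at commercial banks is +27 billion.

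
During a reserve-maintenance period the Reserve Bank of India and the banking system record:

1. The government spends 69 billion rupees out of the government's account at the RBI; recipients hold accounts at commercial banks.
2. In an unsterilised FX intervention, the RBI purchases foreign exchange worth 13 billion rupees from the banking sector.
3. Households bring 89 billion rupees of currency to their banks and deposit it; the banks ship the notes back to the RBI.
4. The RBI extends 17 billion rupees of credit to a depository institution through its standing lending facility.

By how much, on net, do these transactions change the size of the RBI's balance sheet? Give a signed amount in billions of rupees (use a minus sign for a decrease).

Government spending 69 billion rupees: only the composition of liabilities changes → 0.
FX purchase 13 billion rupees: an RBI asset is acquired → +13B.
Currency deposit 89 billion rupees: only the composition of liabilities changes → 0.
Discount-window loan 17 billion rupees: an RBI asset is acquired → +17B.
Net: 0 + 13 + 0 + 17 = +30 billion.

+30 billion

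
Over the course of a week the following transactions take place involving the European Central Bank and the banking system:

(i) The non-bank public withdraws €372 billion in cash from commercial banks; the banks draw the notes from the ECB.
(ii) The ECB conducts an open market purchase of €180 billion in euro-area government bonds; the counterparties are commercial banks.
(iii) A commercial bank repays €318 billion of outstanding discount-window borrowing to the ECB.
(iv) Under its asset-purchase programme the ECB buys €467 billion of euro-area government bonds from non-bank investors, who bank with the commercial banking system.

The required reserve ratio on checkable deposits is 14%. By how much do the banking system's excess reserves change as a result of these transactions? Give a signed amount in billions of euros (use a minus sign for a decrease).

Currency withdrawal €372 billion: reserves −€372B, deposits −€372B.
OMO purchase (from banks) €180 billion: reserves +€180B, deposits 0.
Discount-window repayment €318 billion: reserves −€318B, deposits 0.
Asset purchase (from non-banks) €467 billion: reserves +€467B, deposits +€467B.
Totals: Δreserves = −€43B, Δdeposits = +€95B.
Δrequired reserves = 14% × +€95B = +€13.3B.
Δexcess reserves = Δreserves − Δrequired = −€43B − (+€13.3B) = -€56.3 billion.

-€56.3 billion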